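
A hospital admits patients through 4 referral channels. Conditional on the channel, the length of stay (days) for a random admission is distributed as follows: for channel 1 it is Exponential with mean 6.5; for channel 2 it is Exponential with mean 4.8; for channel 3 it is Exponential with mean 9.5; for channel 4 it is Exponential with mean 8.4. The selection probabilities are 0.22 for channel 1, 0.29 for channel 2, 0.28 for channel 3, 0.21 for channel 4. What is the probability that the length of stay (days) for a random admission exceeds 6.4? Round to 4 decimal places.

Conditional on each channel, P(X > 6.4): 1: 0.373583; 2: 0.263597; 3: 0.509827; 4: 0.466776.
By total probability, P(X > 6.4) = 0.22·0.373583 + 0.29·0.263597 + 0.28·0.509827 + 0.21·0.466776 = 0.399406.

0.3994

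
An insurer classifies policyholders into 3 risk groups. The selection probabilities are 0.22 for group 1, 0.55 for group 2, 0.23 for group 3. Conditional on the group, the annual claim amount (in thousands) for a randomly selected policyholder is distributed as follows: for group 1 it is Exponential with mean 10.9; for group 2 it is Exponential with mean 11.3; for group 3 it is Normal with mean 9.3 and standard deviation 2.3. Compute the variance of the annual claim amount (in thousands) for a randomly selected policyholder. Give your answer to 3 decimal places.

Per component, 1: μ=10.9, E[X²]=237.62; 2: μ=11.3, E[X²]=255.38; 3: μ=9.3, E[X²]=91.78.
E[X] = 0.22·10.9 + 0.55·11.3 + 0.23·9.3 = 10.752.
E[X²] = 0.22·237.62 + 0.55·255.38 + 0.23·91.78 = 213.845.
Var(X) = E[X²] − (E[X])² = 213.845 − 115.606 = 98.2393.

98.239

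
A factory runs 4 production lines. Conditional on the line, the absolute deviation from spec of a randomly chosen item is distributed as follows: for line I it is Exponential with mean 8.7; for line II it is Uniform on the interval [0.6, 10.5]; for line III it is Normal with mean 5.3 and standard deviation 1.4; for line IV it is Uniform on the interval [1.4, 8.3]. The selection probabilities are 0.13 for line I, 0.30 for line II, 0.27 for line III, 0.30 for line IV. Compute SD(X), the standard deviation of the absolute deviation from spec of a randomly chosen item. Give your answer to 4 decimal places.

3.9301

Per component, I: μ=8.7, E[X²]=151.38; II: μ=5.55, E[X²]=38.97; III: μ=5.3, E[X²]=30.05; IV: μ=4.85, E[X²]=27.49.
E[X] = 0.13·8.7 + 0.3·5.55 + 0.27·5.3 + 0.3·4.85 = 5.682.
E[X²] = 0.13·151.38 + 0.3·38.97 + 0.27·30.05 + 0.3·27.49 = 47.7309.
Var(X) = E[X²] − (E[X])² = 47.7309 − 32.2851 = 15.4458.
SD(X) = √15.4458 = 3.93011.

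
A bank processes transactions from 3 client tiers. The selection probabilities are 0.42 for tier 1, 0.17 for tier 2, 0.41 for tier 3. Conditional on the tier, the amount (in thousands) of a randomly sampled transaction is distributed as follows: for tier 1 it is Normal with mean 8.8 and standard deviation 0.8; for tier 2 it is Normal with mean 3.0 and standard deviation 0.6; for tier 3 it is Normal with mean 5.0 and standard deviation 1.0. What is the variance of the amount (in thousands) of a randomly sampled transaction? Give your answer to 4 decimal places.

5.9073

Per component, 1: μ=8.8, E[X²]=78.08; 2: μ=3, E[X²]=9.36; 3: μ=5, E[X²]=26.
E[X] = 0.42·8.8 + 0.17·3 + 0.41·5 = 6.256.
E[X²] = 0.42·78.08 + 0.17·9.36 + 0.41·26 = 45.0448.
Var(X) = E[X²] − (E[X])² = 45.0448 − 39.1375 = 5.90726.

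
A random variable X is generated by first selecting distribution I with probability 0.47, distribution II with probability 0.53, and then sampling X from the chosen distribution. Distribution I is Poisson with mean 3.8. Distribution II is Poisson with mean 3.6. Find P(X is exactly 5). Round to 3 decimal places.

0.142

Conditional on each component, P(X = 5): I: 0.147713; II: 0.13768.
By total probability, P(X = 5) = 0.47·0.147713 + 0.53·0.13768 = 0.142395.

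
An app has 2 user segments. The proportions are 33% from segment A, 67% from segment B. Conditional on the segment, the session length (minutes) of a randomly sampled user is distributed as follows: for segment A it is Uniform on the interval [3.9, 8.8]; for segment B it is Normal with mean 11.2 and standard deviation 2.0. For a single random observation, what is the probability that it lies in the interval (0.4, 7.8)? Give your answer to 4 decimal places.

Conditional on each segment, P(0.4 < X < 7.8): A: 0.795918; B: 0.0445654.
By total probability, P(0.4 < X < 7.8) = 0.33·0.795918 + 0.67·0.0445654 = 0.292512.

0.2925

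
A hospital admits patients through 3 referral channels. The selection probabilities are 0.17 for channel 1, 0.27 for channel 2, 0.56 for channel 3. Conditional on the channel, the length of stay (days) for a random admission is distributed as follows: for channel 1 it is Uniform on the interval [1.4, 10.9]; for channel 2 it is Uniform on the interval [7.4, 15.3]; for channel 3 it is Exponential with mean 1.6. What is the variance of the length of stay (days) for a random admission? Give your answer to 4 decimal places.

Per component, 1: μ=6.15, E[X²]=45.3433; 2: μ=11.35, E[X²]=134.023; 3: μ=1.6, E[X²]=5.12.
E[X] = 0.17·6.15 + 0.27·11.35 + 0.56·1.6 = 5.006.
E[X²] = 0.17·45.3433 + 0.27·134.023 + 0.56·5.12 = 46.7619.
Var(X) = E[X²] − (E[X])² = 46.7619 − 25.06 = 21.7018.

21.7018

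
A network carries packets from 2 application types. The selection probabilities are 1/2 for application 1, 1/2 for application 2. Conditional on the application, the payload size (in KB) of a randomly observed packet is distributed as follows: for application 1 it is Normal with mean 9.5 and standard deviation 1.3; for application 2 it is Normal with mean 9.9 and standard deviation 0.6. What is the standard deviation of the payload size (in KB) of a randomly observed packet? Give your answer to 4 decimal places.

Per component, 1: μ=9.5, E[X²]=91.94; 2: μ=9.9, E[X²]=98.37.
E[X] = 0.5·9.5 + 0.5·9.9 = 9.7.
E[X²] = 0.5·91.94 + 0.5·98.37 = 95.155.
Var(X) = E[X²] − (E[X])² = 95.155 − 94.09 = 1.065.
SD(X) = √1.065 = 1.03199.

1.0320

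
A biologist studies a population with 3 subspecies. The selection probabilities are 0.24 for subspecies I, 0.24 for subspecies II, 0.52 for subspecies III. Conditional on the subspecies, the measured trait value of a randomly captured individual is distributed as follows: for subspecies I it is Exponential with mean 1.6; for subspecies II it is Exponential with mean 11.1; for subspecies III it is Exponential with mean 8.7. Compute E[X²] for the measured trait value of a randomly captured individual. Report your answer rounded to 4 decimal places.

For each component E[X²] = Var + (mean)², giving I: 5.12; II: 246.42; III: 151.38.
Overall E[X²] = 0.24·5.12 + 0.24·246.42 + 0.52·151.38 = 139.087.

139.0872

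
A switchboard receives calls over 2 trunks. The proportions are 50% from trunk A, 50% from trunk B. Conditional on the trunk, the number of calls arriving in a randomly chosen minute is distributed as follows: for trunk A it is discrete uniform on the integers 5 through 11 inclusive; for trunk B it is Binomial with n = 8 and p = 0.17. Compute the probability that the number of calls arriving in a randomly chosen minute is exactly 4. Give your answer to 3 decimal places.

Conditional on each trunk, P(X = 4): A: 0; B: 0.0277464.
By total probability, P(X = 4) = 0.5·0 + 0.5·0.0277464 = 0.0138732.

0.014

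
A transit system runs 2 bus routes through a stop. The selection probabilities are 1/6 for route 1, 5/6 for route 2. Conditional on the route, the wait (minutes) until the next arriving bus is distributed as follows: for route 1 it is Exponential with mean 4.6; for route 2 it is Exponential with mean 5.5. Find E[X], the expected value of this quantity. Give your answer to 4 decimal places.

5.3500

Component means — 1: 4.6; 2: 5.5.
E[X] = 0.166667·4.6 + 0.833333·5.5 = 5.35.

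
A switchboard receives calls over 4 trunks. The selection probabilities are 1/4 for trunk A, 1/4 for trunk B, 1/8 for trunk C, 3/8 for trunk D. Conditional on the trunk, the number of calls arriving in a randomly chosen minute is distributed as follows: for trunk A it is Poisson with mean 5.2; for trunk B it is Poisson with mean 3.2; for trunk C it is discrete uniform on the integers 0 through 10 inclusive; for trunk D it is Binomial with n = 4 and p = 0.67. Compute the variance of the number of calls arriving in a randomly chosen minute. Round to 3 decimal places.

4.907

Per component, A: μ=5.2, E[X²]=32.24; B: μ=3.2, E[X²]=13.44; C: μ=5, E[X²]=35; D: μ=2.68, E[X²]=8.0668.
E[X] = 0.25·5.2 + 0.25·3.2 + 0.125·5 + 0.375·2.68 = 3.73.
E[X²] = 0.25·32.24 + 0.25·13.44 + 0.125·35 + 0.375·8.0668 = 18.8201.
Var(X) = E[X²] − (E[X])² = 18.8201 − 13.9129 = 4.90715.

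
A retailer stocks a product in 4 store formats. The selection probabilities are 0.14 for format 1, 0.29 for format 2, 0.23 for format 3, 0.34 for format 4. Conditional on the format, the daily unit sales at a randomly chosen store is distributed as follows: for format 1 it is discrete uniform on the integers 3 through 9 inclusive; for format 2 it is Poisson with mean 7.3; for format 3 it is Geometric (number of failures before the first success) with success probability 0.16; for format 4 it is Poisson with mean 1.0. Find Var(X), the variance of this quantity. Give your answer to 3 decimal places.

17.447

Per component, 1: μ=6, E[X²]=40; 2: μ=7.3, E[X²]=60.59; 3: μ=5.25, E[X²]=60.375; 4: μ=1, E[X²]=2.
E[X] = 0.14·6 + 0.29·7.3 + 0.23·5.25 + 0.34·1 = 4.5045.
E[X²] = 0.14·40 + 0.29·60.59 + 0.23·60.375 + 0.34·2 = 37.7373.
Var(X) = E[X²] − (E[X])² = 37.7373 − 20.2905 = 17.4468.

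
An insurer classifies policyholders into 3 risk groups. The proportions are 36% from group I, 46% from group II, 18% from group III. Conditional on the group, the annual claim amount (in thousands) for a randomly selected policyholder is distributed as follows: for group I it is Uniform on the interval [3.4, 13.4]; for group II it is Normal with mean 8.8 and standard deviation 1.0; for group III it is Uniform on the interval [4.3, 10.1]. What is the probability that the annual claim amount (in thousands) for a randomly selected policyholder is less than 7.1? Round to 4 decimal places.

0.2406

Conditional on each group, P(X < 7.1): I: 0.37; II: 0.0445655; III: 0.482759.
By total probability, P(X < 7.1) = 0.36·0.37 + 0.46·0.0445655 + 0.18·0.482759 = 0.240597.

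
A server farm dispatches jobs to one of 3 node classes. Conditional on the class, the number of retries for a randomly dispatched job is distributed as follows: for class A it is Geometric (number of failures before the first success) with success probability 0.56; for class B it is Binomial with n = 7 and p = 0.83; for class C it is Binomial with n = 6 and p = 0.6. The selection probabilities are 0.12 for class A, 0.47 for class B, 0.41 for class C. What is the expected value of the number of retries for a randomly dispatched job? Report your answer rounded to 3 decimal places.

4.301

Component means — A: 0.785714; B: 5.81; C: 3.6.
E[X] = 0.12·0.785714 + 0.47·5.81 + 0.41·3.6 = 4.30099.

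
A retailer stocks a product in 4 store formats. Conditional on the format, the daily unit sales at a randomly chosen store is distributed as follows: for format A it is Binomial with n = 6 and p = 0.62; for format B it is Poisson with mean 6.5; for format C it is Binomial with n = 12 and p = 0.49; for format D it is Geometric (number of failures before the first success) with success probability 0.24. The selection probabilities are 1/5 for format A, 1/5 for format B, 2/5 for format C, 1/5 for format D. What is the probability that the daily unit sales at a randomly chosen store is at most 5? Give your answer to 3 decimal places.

Conditional on each format, P(X ≤ 5): A: 0.9432; B: 0.369041; C: 0.41453; D: 0.8073.
By total probability, P(X ≤ 5) = 0.2·0.9432 + 0.2·0.369041 + 0.4·0.41453 + 0.2·0.8073 = 0.58972.

0.590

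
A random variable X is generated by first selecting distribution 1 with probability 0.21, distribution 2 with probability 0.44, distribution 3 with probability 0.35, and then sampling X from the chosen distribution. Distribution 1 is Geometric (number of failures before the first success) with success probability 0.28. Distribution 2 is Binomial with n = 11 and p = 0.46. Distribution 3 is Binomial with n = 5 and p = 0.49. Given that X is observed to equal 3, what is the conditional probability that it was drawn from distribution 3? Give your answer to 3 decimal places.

Likelihoods P(X=3 | ·): 1: 0.104509; 2: 0.11612; 3: 0.306005.
Posterior ∝ prior × likelihood. Numerator for 3: 0.35·0.306005 = 0.107102.
Normalizing constant: 0.21·0.104509 + 0.44·0.11612 + 0.35·0.306005 = 0.180142.
P(3 | observation) = 0.107102 / 0.180142 = 0.594542.

0.595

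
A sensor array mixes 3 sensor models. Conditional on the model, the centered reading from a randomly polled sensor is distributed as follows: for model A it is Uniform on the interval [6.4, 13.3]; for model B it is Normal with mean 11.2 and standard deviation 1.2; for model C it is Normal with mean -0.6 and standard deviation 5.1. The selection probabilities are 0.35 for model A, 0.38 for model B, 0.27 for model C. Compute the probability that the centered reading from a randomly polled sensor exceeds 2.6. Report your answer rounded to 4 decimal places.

0.8016

Conditional on each model, P(X > 2.6): A: 1; B: 1; C: 0.265182.
By total probability, P(X > 2.6) = 0.35·1 + 0.38·1 + 0.27·0.265182 = 0.801599.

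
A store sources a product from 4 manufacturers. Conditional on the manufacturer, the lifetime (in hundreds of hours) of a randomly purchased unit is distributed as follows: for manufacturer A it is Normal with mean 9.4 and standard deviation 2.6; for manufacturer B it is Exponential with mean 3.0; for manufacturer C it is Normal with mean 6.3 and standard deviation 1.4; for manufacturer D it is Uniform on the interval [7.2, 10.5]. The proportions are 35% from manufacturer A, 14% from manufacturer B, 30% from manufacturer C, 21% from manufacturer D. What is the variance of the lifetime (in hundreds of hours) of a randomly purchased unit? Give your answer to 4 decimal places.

9.3161

Per component, A: μ=9.4, E[X²]=95.12; B: μ=3, E[X²]=18; C: μ=6.3, E[X²]=41.65; D: μ=8.85, E[X²]=79.23.
E[X] = 0.35·9.4 + 0.14·3 + 0.3·6.3 + 0.21·8.85 = 7.4585.
E[X²] = 0.35·95.12 + 0.14·18 + 0.3·41.65 + 0.21·79.23 = 64.9453.
Var(X) = E[X²] − (E[X])² = 64.9453 − 55.6292 = 9.31608.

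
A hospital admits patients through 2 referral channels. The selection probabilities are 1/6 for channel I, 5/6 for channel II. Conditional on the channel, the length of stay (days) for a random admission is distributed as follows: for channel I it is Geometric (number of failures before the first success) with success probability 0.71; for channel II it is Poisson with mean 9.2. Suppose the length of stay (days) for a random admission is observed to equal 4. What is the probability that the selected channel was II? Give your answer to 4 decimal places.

Likelihoods P(X=4 | ·): I: 0.0050217; II: 0.03016.
Posterior ∝ prior × likelihood. Numerator for II: 0.833333·0.03016 = 0.0251333.
Normalizing constant: 0.166667·0.0050217 + 0.833333·0.03016 = 0.0259703.
P(II | observation) = 0.0251333 / 0.0259703 = 0.967773.

0.9678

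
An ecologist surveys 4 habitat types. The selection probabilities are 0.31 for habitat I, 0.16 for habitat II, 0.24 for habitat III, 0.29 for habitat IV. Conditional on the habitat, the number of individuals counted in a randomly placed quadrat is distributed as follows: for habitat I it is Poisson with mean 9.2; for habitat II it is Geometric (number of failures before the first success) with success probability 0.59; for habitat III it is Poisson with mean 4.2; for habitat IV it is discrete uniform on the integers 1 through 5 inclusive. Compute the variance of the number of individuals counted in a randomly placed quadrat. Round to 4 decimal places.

14.3506

Per component, I: μ=9.2, E[X²]=93.84; II: μ=0.694915, E[X²]=1.66073; III: μ=4.2, E[X²]=21.84; IV: μ=3, E[X²]=11.
E[X] = 0.31·9.2 + 0.16·0.694915 + 0.24·4.2 + 0.29·3 = 4.84119.
E[X²] = 0.31·93.84 + 0.16·1.66073 + 0.24·21.84 + 0.29·11 = 37.7877.
Var(X) = E[X²] − (E[X])² = 37.7877 − 23.4371 = 14.3506.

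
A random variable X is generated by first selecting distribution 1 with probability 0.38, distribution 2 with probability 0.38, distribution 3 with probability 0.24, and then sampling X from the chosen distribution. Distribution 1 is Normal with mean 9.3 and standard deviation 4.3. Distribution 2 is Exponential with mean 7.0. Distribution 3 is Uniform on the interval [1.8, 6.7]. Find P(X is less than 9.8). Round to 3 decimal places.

0.734

Conditional on each component, P(X < 9.8): 1: 0.546284; 2: 0.753403; 3: 1.
By total probability, P(X < 9.8) = 0.38·0.546284 + 0.38·0.753403 + 0.24·1 = 0.733881.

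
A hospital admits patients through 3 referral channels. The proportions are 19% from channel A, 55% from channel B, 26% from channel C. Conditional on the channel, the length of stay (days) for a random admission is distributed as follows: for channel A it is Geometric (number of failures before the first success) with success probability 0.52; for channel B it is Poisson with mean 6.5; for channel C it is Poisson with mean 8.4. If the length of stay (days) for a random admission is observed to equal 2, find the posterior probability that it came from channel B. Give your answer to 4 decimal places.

0.4130

Likelihoods P(X=2 | ·): A: 0.119808; B: 0.0317602; C: 0.00793332.
Posterior ∝ prior × likelihood. Numerator for B: 0.55·0.0317602 = 0.0174681.
Normalizing constant: 0.19·0.119808 + 0.55·0.0317602 + 0.26·0.00793332 = 0.0422943.
P(B | observation) = 0.0174681 / 0.0422943 = 0.413013.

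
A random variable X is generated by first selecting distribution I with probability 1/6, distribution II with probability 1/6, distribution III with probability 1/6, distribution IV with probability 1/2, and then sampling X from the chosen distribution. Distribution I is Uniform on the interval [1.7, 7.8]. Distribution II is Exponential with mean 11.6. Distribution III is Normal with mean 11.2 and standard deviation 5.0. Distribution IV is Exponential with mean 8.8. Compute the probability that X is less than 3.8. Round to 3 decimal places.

Conditional on each component, P(X < 3.8): I: 0.344262; II: 0.279339; III: 0.0694366; IV: 0.350673.
By total probability, P(X < 3.8) = 0.166667·0.344262 + 0.166667·0.279339 + 0.166667·0.0694366 + 0.5·0.350673 = 0.290843.

0.291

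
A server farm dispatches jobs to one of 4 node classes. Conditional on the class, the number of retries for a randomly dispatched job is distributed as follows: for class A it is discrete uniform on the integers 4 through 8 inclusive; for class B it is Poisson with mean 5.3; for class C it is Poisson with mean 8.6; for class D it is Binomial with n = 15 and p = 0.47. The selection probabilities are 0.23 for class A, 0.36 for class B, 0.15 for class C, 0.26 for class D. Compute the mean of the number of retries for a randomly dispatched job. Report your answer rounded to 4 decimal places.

6.4110

Component means — A: 6; B: 5.3; C: 8.6; D: 7.05.
E[X] = 0.23·6 + 0.36·5.3 + 0.15·8.6 + 0.26·7.05 = 6.411.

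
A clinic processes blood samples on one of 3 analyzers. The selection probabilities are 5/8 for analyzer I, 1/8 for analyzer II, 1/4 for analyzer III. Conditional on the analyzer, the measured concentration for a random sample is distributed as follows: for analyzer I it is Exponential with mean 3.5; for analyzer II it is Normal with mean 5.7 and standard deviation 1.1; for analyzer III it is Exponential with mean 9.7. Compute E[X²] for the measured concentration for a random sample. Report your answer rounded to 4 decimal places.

For each component E[X²] = Var + (mean)², giving I: 24.5; II: 33.7; III: 188.18.
Overall E[X²] = 0.625·24.5 + 0.125·33.7 + 0.25·188.18 = 66.57.

66.5700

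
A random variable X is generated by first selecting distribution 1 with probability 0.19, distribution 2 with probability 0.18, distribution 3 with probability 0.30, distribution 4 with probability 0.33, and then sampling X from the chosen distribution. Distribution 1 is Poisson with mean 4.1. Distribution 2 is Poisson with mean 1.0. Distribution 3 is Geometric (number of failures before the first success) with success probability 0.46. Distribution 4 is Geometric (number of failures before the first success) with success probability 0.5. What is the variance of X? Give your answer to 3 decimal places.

Per component, 1: μ=4.1, E[X²]=20.91; 2: μ=1, E[X²]=2; 3: μ=1.17391, E[X²]=3.93006; 4: μ=1, E[X²]=3.
E[X] = 0.19·4.1 + 0.18·1 + 0.3·1.17391 + 0.33·1 = 1.64117.
E[X²] = 0.19·20.91 + 0.18·2 + 0.3·3.93006 + 0.33·3 = 6.50192.
Var(X) = E[X²] − (E[X])² = 6.50192 − 2.69345 = 3.80847.

3.808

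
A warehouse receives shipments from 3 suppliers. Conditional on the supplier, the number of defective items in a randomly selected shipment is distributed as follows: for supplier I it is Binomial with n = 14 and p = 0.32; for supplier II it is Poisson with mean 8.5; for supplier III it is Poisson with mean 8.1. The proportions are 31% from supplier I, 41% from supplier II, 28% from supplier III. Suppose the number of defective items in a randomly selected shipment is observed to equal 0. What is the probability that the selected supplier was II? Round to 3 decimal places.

0.053

Likelihoods P(X=0 | ·): I: 0.00451986; II: 0.000203468; III: 0.000303539.
Posterior ∝ prior × likelihood. Numerator for II: 0.41·0.000203468 = 8.3422e-05.
Normalizing constant: 0.31·0.00451986 + 0.41·0.000203468 + 0.28·0.000303539 = 0.00156957.
P(II | observation) = 8.3422e-05 / 0.00156957 = 0.0531496.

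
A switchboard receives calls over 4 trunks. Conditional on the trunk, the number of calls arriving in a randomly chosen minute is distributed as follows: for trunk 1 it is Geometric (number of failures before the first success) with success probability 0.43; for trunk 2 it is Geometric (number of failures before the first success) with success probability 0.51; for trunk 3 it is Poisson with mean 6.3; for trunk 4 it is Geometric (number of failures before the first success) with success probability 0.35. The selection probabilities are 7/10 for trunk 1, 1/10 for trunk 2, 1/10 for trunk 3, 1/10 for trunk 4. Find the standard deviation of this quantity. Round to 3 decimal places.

Per component, 1: μ=1.32558, E[X²]=4.83991; 2: μ=0.960784, E[X²]=2.807; 3: μ=6.3, E[X²]=45.99; 4: μ=1.85714, E[X²]=8.7551.
E[X] = 0.7·1.32558 + 0.1·0.960784 + 0.1·6.3 + 0.1·1.85714 = 1.8397.
E[X²] = 0.7·4.83991 + 0.1·2.807 + 0.1·45.99 + 0.1·8.7551 = 9.14315.
Var(X) = E[X²] − (E[X])² = 9.14315 − 3.38449 = 5.75865.
SD(X) = √5.75865 = 2.39972.

2.400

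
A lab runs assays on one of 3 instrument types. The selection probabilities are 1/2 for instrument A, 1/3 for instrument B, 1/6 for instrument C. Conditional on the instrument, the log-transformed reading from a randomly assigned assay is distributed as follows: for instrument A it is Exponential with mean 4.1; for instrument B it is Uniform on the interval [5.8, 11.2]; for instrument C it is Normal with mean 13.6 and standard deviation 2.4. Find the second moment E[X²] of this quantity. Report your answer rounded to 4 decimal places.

For each component E[X²] = Var + (mean)², giving A: 33.62; B: 74.68; C: 190.72.
Overall E[X²] = 0.5·33.62 + 0.333333·74.68 + 0.166667·190.72 = 73.49.

73.4900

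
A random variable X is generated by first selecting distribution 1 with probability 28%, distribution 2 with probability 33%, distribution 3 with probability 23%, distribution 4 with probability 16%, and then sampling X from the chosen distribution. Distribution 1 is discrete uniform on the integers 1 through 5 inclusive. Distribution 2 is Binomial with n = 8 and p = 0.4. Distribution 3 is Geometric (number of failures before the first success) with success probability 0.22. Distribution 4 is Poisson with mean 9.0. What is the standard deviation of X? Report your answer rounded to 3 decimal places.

3.295

Per component, 1: μ=3, E[X²]=11; 2: μ=3.2, E[X²]=12.16; 3: μ=3.54545, E[X²]=28.686; 4: μ=9, E[X²]=90.
E[X] = 0.28·3 + 0.33·3.2 + 0.23·3.54545 + 0.16·9 = 4.15145.
E[X²] = 0.28·11 + 0.33·12.16 + 0.23·28.686 + 0.16·90 = 28.0906.
Var(X) = E[X²] − (E[X])² = 28.0906 − 17.2346 = 10.856.
SD(X) = √10.856 = 3.29484.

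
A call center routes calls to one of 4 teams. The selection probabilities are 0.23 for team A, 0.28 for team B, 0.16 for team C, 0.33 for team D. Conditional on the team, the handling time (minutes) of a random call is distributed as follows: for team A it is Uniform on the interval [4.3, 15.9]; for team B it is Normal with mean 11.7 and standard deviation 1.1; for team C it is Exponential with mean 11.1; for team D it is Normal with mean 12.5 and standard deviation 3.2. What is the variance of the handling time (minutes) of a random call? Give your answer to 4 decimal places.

Per component, A: μ=10.1, E[X²]=113.223; B: μ=11.7, E[X²]=138.1; C: μ=11.1, E[X²]=246.42; D: μ=12.5, E[X²]=166.49.
E[X] = 0.23·10.1 + 0.28·11.7 + 0.16·11.1 + 0.33·12.5 = 11.5.
E[X²] = 0.23·113.223 + 0.28·138.1 + 0.16·246.42 + 0.33·166.49 = 159.078.
Var(X) = E[X²] − (E[X])² = 159.078 − 132.25 = 26.8283.

26.8283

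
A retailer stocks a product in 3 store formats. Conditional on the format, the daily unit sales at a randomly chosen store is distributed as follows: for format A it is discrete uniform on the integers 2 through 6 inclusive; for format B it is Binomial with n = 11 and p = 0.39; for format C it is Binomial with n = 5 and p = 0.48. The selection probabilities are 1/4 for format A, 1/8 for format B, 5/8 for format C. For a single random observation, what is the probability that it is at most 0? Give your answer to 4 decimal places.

Conditional on each format, P(X ≤ 0): A: 0; B: 0.00435139; C: 0.0380204.
By total probability, P(X ≤ 0) = 0.25·0 + 0.125·0.00435139 + 0.625·0.0380204 = 0.0243067.

0.0243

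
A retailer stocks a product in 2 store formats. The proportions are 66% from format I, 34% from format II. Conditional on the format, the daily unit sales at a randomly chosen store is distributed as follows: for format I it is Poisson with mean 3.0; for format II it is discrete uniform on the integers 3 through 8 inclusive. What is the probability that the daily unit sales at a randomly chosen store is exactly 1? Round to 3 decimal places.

0.099

Conditional on each format, P(X = 1): I: 0.149361; II: 0.
By total probability, P(X = 1) = 0.66·0.149361 + 0.34·0 = 0.0985784.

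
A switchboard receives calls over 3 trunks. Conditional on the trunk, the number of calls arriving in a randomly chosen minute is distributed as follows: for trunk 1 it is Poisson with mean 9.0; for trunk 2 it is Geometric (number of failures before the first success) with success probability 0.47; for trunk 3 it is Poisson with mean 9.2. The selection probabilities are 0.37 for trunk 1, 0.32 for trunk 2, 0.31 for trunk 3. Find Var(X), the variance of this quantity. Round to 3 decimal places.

Per component, 1: μ=9, E[X²]=90; 2: μ=1.12766, E[X²]=3.67089; 3: μ=9.2, E[X²]=93.84.
E[X] = 0.37·9 + 0.32·1.12766 + 0.31·9.2 = 6.54285.
E[X²] = 0.37·90 + 0.32·3.67089 + 0.31·93.84 = 63.5651.
Var(X) = E[X²] − (E[X])² = 63.5651 − 42.8089 = 20.7562.

20.756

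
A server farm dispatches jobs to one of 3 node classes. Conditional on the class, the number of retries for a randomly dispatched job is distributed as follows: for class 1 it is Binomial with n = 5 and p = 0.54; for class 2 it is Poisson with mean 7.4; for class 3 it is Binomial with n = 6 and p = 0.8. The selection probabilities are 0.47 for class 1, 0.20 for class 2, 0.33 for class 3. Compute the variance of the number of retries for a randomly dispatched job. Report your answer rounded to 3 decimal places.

Per component, 1: μ=2.7, E[X²]=8.532; 2: μ=7.4, E[X²]=62.16; 3: μ=4.8, E[X²]=24.
E[X] = 0.47·2.7 + 0.2·7.4 + 0.33·4.8 = 4.333.
E[X²] = 0.47·8.532 + 0.2·62.16 + 0.33·24 = 24.362.
Var(X) = E[X²] − (E[X])² = 24.362 − 18.7749 = 5.58715.

5.587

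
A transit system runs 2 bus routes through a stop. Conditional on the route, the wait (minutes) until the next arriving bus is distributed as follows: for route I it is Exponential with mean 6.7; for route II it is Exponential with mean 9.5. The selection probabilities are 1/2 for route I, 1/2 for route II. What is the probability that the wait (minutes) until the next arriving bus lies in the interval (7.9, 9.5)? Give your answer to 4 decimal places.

Conditional on each route, P(7.9 < X < 9.5): I: 0.0653344; II: 0.0674819.
By total probability, P(7.9 < X < 9.5) = 0.5·0.0653344 + 0.5·0.0674819 = 0.0664082.

0.0664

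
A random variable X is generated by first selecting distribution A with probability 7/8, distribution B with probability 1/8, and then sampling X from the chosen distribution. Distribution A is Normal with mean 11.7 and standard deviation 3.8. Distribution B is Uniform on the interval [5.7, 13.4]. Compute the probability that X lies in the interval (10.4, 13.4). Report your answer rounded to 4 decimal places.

0.3169

Conditional on each component, P(10.4 < X < 13.4): A: 0.30656; B: 0.38961.
By total probability, P(10.4 < X < 13.4) = 0.875·0.30656 + 0.125·0.38961 = 0.316941.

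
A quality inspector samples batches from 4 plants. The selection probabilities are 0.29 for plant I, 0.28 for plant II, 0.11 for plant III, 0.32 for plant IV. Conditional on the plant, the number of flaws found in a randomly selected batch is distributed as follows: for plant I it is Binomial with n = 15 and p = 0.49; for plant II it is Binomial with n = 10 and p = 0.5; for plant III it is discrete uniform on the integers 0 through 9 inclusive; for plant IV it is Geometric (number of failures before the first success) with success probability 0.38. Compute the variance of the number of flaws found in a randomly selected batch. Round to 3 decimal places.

9.125

Per component, I: μ=7.35, E[X²]=57.771; II: μ=5, E[X²]=27.5; III: μ=4.5, E[X²]=28.5; IV: μ=1.63158, E[X²]=6.95568.
E[X] = 0.29·7.35 + 0.28·5 + 0.11·4.5 + 0.32·1.63158 = 4.54861.
E[X²] = 0.29·57.771 + 0.28·27.5 + 0.11·28.5 + 0.32·6.95568 = 29.8144.
Var(X) = E[X²] − (E[X])² = 29.8144 − 20.6898 = 9.1246.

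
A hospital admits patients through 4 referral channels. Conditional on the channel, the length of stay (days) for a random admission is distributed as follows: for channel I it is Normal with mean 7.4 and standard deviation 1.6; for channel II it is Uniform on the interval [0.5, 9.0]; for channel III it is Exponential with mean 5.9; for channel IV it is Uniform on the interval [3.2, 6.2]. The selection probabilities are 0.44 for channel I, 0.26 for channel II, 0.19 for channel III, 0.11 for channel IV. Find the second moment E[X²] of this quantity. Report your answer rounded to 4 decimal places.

For each component E[X²] = Var + (mean)², giving I: 57.32; II: 28.5833; III: 69.62; IV: 22.84.
Overall E[X²] = 0.44·57.32 + 0.26·28.5833 + 0.19·69.62 + 0.11·22.84 = 48.3927.

48.3927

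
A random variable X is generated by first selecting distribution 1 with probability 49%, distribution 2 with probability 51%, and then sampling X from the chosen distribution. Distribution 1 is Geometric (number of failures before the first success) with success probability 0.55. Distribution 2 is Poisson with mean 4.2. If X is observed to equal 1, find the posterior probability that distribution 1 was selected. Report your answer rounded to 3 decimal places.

0.791

Likelihoods P(X=1 | ·): 1: 0.2475; 2: 0.0629814.
Posterior ∝ prior × likelihood. Numerator for 1: 0.49·0.2475 = 0.121275.
Normalizing constant: 0.49·0.2475 + 0.51·0.0629814 = 0.153396.
P(1 | observation) = 0.121275 / 0.153396 = 0.790603.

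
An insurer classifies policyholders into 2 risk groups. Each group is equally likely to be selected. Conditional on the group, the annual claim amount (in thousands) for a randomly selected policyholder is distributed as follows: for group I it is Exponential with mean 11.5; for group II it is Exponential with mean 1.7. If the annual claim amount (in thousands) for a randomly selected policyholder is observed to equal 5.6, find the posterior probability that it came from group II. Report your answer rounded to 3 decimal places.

Likelihoods f(5.6 | ·): I: 0.0534342; II: 0.021824.
Posterior ∝ prior × likelihood. Numerator for II: 0.5·0.021824 = 0.010912.
Normalizing constant: 0.5·0.0534342 + 0.5·0.021824 = 0.0376291.
P(II | observation) = 0.010912 / 0.0376291 = 0.289988.

0.290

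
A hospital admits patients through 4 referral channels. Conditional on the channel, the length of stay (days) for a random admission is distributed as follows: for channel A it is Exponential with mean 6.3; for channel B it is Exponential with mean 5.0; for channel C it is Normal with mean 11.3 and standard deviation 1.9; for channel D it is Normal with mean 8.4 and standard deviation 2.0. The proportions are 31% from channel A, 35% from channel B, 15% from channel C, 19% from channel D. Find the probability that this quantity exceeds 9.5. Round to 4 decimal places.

0.3005

Conditional on each channel, P(X > 9.5): A: 0.221366; B: 0.149569; C: 0.828274; D: 0.29116.
By total probability, P(X > 9.5) = 0.31·0.221366 + 0.35·0.149569 + 0.15·0.828274 + 0.19·0.29116 = 0.300534.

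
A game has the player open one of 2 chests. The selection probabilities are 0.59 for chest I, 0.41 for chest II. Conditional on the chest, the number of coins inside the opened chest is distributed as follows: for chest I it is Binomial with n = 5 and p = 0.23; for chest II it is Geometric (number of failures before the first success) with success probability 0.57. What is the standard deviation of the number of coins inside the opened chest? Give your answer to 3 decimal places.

Per component, I: μ=1.15, E[X²]=2.208; II: μ=0.754386, E[X²]=1.89258.
E[X] = 0.59·1.15 + 0.41·0.754386 = 0.987798.
E[X²] = 0.59·2.208 + 0.41·1.89258 = 2.07868.
Var(X) = E[X²] − (E[X])² = 2.07868 − 0.975745 = 1.10293.
SD(X) = √1.10293 = 1.05021.

1.050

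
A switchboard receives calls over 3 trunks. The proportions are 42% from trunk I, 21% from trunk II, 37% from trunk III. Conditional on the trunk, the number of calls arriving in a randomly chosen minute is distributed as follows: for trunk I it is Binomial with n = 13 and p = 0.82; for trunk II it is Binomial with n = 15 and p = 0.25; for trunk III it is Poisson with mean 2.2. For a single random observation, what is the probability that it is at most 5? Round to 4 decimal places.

0.5399

Conditional on each trunk, P(X ≤ 5): I: 0.000595912; II: 0.851632; III: 0.97509.
By total probability, P(X ≤ 5) = 0.42·0.000595912 + 0.21·0.851632 + 0.37·0.97509 = 0.539876.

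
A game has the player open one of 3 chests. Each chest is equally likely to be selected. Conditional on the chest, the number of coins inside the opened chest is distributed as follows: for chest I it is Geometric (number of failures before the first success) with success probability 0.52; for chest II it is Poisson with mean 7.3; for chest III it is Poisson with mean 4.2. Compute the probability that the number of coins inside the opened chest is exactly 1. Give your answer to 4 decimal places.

0.1058

Conditional on each chest, P(X = 1): I: 0.2496; II: 0.00493143; III: 0.0629814.
By total probability, P(X = 1) = 0.333333·0.2496 + 0.333333·0.00493143 + 0.333333·0.0629814 = 0.105838.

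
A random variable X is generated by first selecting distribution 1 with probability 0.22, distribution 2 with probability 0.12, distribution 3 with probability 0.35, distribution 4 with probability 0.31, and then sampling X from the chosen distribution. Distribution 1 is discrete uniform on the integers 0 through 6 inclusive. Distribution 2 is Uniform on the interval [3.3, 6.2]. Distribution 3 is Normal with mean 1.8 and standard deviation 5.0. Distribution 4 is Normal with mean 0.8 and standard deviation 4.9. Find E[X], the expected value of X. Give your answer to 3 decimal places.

2.108

Component means — 1: 3; 2: 4.75; 3: 1.8; 4: 0.8.
E[X] = 0.22·3 + 0.12·4.75 + 0.35·1.8 + 0.31·0.8 = 2.108.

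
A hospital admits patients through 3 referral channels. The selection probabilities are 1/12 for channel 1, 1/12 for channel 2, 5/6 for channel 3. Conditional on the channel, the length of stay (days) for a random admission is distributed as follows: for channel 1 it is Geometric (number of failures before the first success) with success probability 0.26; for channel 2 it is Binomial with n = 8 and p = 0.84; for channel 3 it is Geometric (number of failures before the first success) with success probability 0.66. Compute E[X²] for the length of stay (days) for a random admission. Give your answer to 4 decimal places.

For each component E[X²] = Var + (mean)², giving 1: 19.0473; 2: 46.2336; 3: 1.04591.
Overall E[X²] = 0.0833333·19.0473 + 0.0833333·46.2336 + 0.833333·1.04591 = 6.31167.

6.3117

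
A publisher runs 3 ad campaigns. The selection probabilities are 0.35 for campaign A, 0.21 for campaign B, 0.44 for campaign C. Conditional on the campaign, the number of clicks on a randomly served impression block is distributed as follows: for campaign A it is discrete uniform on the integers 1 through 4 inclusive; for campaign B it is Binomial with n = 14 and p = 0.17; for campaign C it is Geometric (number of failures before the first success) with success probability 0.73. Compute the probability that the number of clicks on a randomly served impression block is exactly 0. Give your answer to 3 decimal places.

Conditional on each campaign, P(X = 0): A: 0; B: 0.0736365; C: 0.73.
By total probability, P(X = 0) = 0.35·0 + 0.21·0.0736365 + 0.44·0.73 = 0.336664.

0.337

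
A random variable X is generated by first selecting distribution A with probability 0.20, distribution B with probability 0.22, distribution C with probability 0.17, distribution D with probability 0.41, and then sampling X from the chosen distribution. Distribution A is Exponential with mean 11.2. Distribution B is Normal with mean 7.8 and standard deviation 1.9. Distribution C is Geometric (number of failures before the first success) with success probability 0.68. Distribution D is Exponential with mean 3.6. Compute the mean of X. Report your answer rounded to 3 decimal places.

5.512

Component means — A: 11.2; B: 7.8; C: 0.470588; D: 3.6.
E[X] = 0.2·11.2 + 0.22·7.8 + 0.17·0.470588 + 0.41·3.6 = 5.512.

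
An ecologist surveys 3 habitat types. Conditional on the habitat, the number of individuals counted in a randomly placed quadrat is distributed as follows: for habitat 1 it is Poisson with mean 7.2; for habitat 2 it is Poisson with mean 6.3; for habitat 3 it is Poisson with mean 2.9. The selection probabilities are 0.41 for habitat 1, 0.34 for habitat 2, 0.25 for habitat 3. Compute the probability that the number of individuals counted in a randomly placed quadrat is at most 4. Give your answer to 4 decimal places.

0.3557

Conditional on each habitat, P(X ≤ 4): 1: 0.155516; 2: 0.246904; 3: 0.831777.
By total probability, P(X ≤ 4) = 0.41·0.155516 + 0.34·0.246904 + 0.25·0.831777 = 0.355653.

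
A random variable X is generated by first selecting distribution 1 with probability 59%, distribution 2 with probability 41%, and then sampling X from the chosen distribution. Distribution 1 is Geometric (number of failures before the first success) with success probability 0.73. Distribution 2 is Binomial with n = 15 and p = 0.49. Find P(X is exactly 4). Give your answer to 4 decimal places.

Conditional on each component, P(X = 4): 1: 0.00387952; 2: 0.0477737.
By total probability, P(X = 4) = 0.59·0.00387952 + 0.41·0.0477737 = 0.0218761.

0.0219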